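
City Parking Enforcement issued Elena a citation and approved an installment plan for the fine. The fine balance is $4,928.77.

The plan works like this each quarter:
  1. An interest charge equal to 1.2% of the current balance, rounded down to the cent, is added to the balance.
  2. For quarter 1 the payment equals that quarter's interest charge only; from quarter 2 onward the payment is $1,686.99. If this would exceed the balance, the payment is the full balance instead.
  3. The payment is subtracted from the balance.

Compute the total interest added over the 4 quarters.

Quarter 1: $4,928.77 +$59.14 interest = $4,987.91; pay $59.14 → $4,928.77
Quarter 2: $4,928.77 +$59.14 interest = $4,987.91; pay $1,686.99 → $3,300.92
Quarter 3: $3,300.92 +$39.61 interest = $3,340.53; pay $1,686.99 → $1,653.54
Quarter 4: $1,653.54 +$19.84 interest = $1,673.38; pay $1,673.38 → $0.00
Total interest: $59.14 + $59.14 + $39.61 + $19.84 = $177.73

$177.73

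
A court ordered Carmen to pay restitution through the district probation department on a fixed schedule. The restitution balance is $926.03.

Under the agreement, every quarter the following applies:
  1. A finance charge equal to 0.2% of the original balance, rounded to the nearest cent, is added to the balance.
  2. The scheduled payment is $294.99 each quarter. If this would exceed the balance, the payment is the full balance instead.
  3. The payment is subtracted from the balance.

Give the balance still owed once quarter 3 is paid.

# | Opening | Interest | Payment | End bal
1 | $926.03 | $1.85 | $294.99 | $632.89
2 | $632.89 | $1.85 | $294.99 | $339.75
3 | $339.75 | $1.85 | $294.99 | $46.61

$46.61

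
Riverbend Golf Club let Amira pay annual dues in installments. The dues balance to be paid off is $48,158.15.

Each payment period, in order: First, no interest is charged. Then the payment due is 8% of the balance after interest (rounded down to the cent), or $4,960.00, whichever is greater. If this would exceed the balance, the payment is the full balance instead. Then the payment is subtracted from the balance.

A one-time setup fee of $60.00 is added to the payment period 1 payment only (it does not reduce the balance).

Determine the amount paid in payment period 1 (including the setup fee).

$5,020.00

Payment period 1: $48,158.15 − $4,960.00 (+ $60.00 fee) → $43,198.15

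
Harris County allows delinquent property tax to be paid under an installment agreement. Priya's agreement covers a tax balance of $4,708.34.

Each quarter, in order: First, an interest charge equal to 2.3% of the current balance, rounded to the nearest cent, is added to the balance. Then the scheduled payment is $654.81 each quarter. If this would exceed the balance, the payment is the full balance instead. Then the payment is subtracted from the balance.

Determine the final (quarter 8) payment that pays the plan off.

$622.37

# | Opening | Interest | Payment | End bal
1 | $4,708.34 | $108.29 | $654.81 | $4,161.82
2 | $4,161.82 | $95.72 | $654.81 | $3,602.73
3 | $3,602.73 | $82.86 | $654.81 | $3,030.78
4 | $3,030.78 | $69.71 | $654.81 | $2,445.68
5 | $2,445.68 | $56.25 | $654.81 | $1,847.12
6 | $1,847.12 | $42.48 | $654.81 | $1,234.79
7 | $1,234.79 | $28.40 | $654.81 | $608.38
8 | $608.38 | $13.99 | $622.37 | $0.00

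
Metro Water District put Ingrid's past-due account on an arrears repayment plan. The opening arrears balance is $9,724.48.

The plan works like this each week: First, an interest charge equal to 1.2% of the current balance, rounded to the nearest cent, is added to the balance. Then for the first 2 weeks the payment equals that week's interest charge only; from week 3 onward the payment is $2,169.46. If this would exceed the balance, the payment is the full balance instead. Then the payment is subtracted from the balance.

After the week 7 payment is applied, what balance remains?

Week 1: $9,724.48 +$116.69 interest = $9,841.17; pay $116.69 → $9,724.48
Week 2: $9,724.48 +$116.69 interest = $9,841.17; pay $116.69 → $9,724.48
Week 3: $9,724.48 +$116.69 interest = $9,841.17; pay $2,169.46 → $7,671.71
Week 4: $7,671.71 +$92.06 interest = $7,763.77; pay $2,169.46 → $5,594.31
Week 5: $5,594.31 +$67.13 interest = $5,661.44; pay $2,169.46 → $3,491.98
Week 6: $3,491.98 +$41.90 interest = $3,533.88; pay $2,169.46 → $1,364.42
Week 7: $1,364.42 +$16.37 interest = $1,380.79; pay $1,380.79 → $0.00

$0.00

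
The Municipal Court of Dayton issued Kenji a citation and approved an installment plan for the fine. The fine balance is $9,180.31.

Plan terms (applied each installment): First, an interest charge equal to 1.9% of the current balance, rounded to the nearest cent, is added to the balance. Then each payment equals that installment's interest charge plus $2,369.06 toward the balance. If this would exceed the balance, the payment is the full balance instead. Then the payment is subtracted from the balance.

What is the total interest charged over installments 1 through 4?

$427.63

Installment 1: opening $9,180.31; interest $174.43 → $9,354.74; payment $2,543.49; balance $6,811.25
Installment 2: opening $6,811.25; interest $129.41 → $6,940.66; payment $2,498.47; balance $4,442.19
Installment 3: opening $4,442.19; interest $84.40 → $4,526.59; payment $2,453.46; balance $2,073.13
Installment 4: opening $2,073.13; interest $39.39 → $2,112.52; payment $2,112.52; balance $0.00
Total interest: $174.43 + $129.41 + $84.40 + $39.39 = $427.63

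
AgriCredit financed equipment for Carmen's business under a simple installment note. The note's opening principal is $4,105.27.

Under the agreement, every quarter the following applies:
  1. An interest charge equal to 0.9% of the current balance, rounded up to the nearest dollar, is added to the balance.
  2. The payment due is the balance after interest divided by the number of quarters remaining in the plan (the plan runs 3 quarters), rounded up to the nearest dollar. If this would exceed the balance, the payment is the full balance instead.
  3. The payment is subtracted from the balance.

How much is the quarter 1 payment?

Quarter 1: $4,105.27 +$37.00 interest = $4,142.27; pay $1,381.00 → $2,761.27

$1,381.00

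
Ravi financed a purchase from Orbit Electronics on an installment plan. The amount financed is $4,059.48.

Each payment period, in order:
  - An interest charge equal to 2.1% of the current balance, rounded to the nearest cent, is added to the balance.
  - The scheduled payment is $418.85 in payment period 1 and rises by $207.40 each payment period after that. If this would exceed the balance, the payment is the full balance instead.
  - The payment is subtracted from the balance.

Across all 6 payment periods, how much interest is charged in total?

Payment period 1: opening $4,059.48; interest $85.25 → $4,144.73; payment $418.85; balance $3,725.88
Payment period 2: opening $3,725.88; interest $78.24 → $3,804.12; payment $626.25; balance $3,177.87
Payment period 3: opening $3,177.87; interest $66.74 → $3,244.61; payment $833.65; balance $2,410.96
Payment period 4: opening $2,410.96; interest $50.63 → $2,461.59; payment $1,041.05; balance $1,420.54
Payment period 5: opening $1,420.54; interest $29.83 → $1,450.37; payment $1,248.45; balance $201.92
Payment period 6: opening $201.92; interest $4.24 → $206.16; payment $206.16; balance $0.00
Total interest: $85.25 + $78.24 + $66.74 + $50.63 + $29.83 + $4.24 = $314.93

$314.93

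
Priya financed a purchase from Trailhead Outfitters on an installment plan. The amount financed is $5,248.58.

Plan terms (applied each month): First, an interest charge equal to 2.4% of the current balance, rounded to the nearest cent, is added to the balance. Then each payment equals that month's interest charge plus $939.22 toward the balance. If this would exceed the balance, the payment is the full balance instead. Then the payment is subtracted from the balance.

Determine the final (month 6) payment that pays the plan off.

$565.74

Month 1: opening $5,248.58; interest $125.97 → $5,374.55; payment $1,065.19; balance $4,309.36
Month 2: opening $4,309.36; interest $103.42 → $4,412.78; payment $1,042.64; balance $3,370.14
Month 3: opening $3,370.14; interest $80.88 → $3,451.02; payment $1,020.10; balance $2,430.92
Month 4: opening $2,430.92; interest $58.34 → $2,489.26; payment $997.56; balance $1,491.70
Month 5: opening $1,491.70; interest $35.80 → $1,527.50; payment $975.02; balance $552.48
Month 6: opening $552.48; interest $13.26 → $565.74; payment $565.74; balance $0.00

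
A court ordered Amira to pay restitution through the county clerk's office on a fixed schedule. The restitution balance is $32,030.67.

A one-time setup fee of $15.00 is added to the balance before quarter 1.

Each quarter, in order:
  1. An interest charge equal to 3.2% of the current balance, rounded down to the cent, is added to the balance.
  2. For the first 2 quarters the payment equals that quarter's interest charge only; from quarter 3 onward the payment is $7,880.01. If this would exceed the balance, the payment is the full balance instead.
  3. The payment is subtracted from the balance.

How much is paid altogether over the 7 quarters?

$36,959.10

# | Opening | Interest | Payment | End bal
1 | $32,045.67 | $1,025.46 | $1,025.46 | $32,045.67
2 | $32,045.67 | $1,025.46 | $1,025.46 | $32,045.67
3 | $32,045.67 | $1,025.46 | $7,880.01 | $25,191.12
4 | $25,191.12 | $806.11 | $7,880.01 | $18,117.22
5 | $18,117.22 | $579.75 | $7,880.01 | $10,816.96
6 | $10,816.96 | $346.14 | $7,880.01 | $3,283.09
7 | $3,283.09 | $105.05 | $3,388.14 | $0.00
Total paid: $36,959.10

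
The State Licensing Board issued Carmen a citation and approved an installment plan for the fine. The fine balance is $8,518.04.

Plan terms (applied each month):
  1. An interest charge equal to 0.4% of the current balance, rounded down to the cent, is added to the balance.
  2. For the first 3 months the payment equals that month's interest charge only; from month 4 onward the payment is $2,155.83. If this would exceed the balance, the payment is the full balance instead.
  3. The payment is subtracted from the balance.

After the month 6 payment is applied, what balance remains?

Month 1: opening $8,518.04; interest $34.07 → $8,552.11; payment $34.07; balance $8,518.04
Month 2: opening $8,518.04; interest $34.07 → $8,552.11; payment $34.07; balance $8,518.04
Month 3: opening $8,518.04; interest $34.07 → $8,552.11; payment $34.07; balance $8,518.04
Month 4: opening $8,518.04; interest $34.07 → $8,552.11; payment $2,155.83; balance $6,396.28
Month 5: opening $6,396.28; interest $25.58 → $6,421.86; payment $2,155.83; balance $4,266.03
Month 6: opening $4,266.03; interest $17.06 → $4,283.09; payment $2,155.83; balance $2,127.26

$2,127.26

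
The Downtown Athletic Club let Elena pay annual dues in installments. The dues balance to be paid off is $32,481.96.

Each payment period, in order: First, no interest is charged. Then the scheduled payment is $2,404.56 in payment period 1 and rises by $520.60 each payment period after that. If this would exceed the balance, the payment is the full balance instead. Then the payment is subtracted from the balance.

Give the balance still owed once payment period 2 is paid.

Payment period 1: $32,481.96 − $2,404.56 → $30,077.40
Payment period 2: $30,077.40 − $2,925.16 → $27,152.24

$27,152.24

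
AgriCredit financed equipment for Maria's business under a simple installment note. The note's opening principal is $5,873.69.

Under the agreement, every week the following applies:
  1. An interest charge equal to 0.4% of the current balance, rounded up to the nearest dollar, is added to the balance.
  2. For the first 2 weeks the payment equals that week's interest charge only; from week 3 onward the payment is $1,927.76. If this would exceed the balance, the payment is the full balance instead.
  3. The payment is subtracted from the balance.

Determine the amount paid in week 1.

Week 1: opening $5,873.69; interest $24.00 → $5,897.69; payment $24.00; balance $5,873.69

$24.00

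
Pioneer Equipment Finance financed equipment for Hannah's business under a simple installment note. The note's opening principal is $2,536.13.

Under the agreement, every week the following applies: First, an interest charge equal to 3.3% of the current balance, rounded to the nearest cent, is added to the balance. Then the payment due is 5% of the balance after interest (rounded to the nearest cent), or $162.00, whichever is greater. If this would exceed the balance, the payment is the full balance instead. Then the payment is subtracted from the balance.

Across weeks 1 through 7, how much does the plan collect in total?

$1,134.00

# | Opening | Interest | Payment | End bal
1 | $2,536.13 | $83.69 | $162.00 | $2,457.82
2 | $2,457.82 | $81.11 | $162.00 | $2,376.93
3 | $2,376.93 | $78.44 | $162.00 | $2,293.37
4 | $2,293.37 | $75.68 | $162.00 | $2,207.05
5 | $2,207.05 | $72.83 | $162.00 | $2,117.88
6 | $2,117.88 | $69.89 | $162.00 | $2,025.77
7 | $2,025.77 | $66.85 | $162.00 | $1,930.62
Total paid: $1,134.00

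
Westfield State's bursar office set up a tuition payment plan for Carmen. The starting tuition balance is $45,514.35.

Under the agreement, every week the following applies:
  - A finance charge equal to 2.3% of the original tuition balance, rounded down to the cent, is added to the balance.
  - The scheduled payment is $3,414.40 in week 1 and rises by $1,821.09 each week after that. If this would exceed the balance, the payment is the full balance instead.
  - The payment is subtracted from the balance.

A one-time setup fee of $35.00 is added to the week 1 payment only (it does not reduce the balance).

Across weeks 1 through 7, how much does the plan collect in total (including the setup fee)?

Week 1: $45,514.35 +$1,046.83 interest = $46,561.18; pay $3,414.40 (+ $35.00 fee) → $43,146.78
Week 2: $43,146.78 +$1,046.83 interest = $44,193.61; pay $5,235.49 → $38,958.12
Week 3: $38,958.12 +$1,046.83 interest = $40,004.95; pay $7,056.58 → $32,948.37
Week 4: $32,948.37 +$1,046.83 interest = $33,995.20; pay $8,877.67 → $25,117.53
Week 5: $25,117.53 +$1,046.83 interest = $26,164.36; pay $10,698.76 → $15,465.60
Week 6: $15,465.60 +$1,046.83 interest = $16,512.43; pay $12,519.85 → $3,992.58
Week 7: $3,992.58 +$1,046.83 interest = $5,039.41; pay $5,039.41 → $0.00
Total paid: $52,877.16

$52,877.16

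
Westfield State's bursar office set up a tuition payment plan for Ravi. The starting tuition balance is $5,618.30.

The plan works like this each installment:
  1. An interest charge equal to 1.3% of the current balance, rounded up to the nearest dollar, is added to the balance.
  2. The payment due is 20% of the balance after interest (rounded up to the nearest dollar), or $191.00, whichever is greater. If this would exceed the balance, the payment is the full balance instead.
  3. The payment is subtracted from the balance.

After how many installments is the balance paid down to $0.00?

14

Installment 1: opening $5,618.30; interest $74.00 → $5,692.30; payment $1,139.00; balance $4,553.30
Installment 2: opening $4,553.30; interest $60.00 → $4,613.30; payment $923.00; balance $3,690.30
Installment 3: opening $3,690.30; interest $48.00 → $3,738.30; payment $748.00; balance $2,990.30
Installment 4: opening $2,990.30; interest $39.00 → $3,029.30; payment $606.00; balance $2,423.30
Installment 5: opening $2,423.30; interest $32.00 → $2,455.30; payment $492.00; balance $1,963.30
Installment 6: opening $1,963.30; interest $26.00 → $1,989.30; payment $398.00; balance $1,591.30
Installment 7: opening $1,591.30; interest $21.00 → $1,612.30; payment $323.00; balance $1,289.30
Installment 8: opening $1,289.30; interest $17.00 → $1,306.30; payment $262.00; balance $1,044.30
Installment 9: opening $1,044.30; interest $14.00 → $1,058.30; payment $212.00; balance $846.30
Installment 10: opening $846.30; interest $12.00 → $858.30; payment $191.00; balance $667.30
Installment 11: opening $667.30; interest $9.00 → $676.30; payment $191.00; balance $485.30
Installment 12: opening $485.30; interest $7.00 → $492.30; payment $191.00; balance $301.30
Installment 13: opening $301.30; interest $4.00 → $305.30; payment $191.00; balance $114.30
Installment 14: opening $114.30; interest $2.00 → $116.30; payment $116.30; balance $0.00
Balance reaches $0.00 in installment 14.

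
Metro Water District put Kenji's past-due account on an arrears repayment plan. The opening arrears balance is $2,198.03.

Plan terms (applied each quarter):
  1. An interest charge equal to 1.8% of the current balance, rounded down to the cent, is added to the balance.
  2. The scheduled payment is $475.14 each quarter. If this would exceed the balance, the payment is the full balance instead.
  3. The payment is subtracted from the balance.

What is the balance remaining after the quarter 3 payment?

$867.63

Quarter 1: opening $2,198.03; interest $39.56 → $2,237.59; payment $475.14; balance $1,762.45
Quarter 2: opening $1,762.45; interest $31.72 → $1,794.17; payment $475.14; balance $1,319.03
Quarter 3: opening $1,319.03; interest $23.74 → $1,342.77; payment $475.14; balance $867.63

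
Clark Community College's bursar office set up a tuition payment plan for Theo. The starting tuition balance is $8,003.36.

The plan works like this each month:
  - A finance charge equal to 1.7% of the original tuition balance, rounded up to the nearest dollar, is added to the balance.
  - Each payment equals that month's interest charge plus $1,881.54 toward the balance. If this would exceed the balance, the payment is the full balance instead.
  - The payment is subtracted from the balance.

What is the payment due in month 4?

$2,018.54

# | Opening | Interest | Payment | End bal
1 | $8,003.36 | $137.00 | $2,018.54 | $6,121.82
2 | $6,121.82 | $137.00 | $2,018.54 | $4,240.28
3 | $4,240.28 | $137.00 | $2,018.54 | $2,358.74
4 | $2,358.74 | $137.00 | $2,018.54 | $477.20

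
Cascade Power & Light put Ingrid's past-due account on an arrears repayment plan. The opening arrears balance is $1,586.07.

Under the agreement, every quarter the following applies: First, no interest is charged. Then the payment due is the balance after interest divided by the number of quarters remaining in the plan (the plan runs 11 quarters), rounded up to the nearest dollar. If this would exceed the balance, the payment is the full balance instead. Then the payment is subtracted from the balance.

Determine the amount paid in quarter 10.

Quarter 1: opening $1,586.07; payment $145.00; balance $1,441.07
Quarter 2: opening $1,441.07; payment $145.00; balance $1,296.07
Quarter 3: opening $1,296.07; payment $145.00; balance $1,151.07
Quarter 4: opening $1,151.07; payment $144.00; balance $1,007.07
Quarter 5: opening $1,007.07; payment $144.00; balance $863.07
Quarter 6: opening $863.07; payment $144.00; balance $719.07
Quarter 7: opening $719.07; payment $144.00; balance $575.07
Quarter 8: opening $575.07; payment $144.00; balance $431.07
Quarter 9: opening $431.07; payment $144.00; balance $287.07
Quarter 10: opening $287.07; payment $144.00; balance $143.07

$144.00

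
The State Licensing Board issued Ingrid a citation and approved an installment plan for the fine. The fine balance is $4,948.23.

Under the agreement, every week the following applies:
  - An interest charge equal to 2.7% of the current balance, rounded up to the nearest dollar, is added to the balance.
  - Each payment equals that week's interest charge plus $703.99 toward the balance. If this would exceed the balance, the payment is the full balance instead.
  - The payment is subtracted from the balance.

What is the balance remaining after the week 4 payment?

$2,132.27

Week 1: opening $4,948.23; interest $134.00 → $5,082.23; payment $837.99; balance $4,244.24
Week 2: opening $4,244.24; interest $115.00 → $4,359.24; payment $818.99; balance $3,540.25
Week 3: opening $3,540.25; interest $96.00 → $3,636.25; payment $799.99; balance $2,836.26
Week 4: opening $2,836.26; interest $77.00 → $2,913.26; payment $780.99; balance $2,132.27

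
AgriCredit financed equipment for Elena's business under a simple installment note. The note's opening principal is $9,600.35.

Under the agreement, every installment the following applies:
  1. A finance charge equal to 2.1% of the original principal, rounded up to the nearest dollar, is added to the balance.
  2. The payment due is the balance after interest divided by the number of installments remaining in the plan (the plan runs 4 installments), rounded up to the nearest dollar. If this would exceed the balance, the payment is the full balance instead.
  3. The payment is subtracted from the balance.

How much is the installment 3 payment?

$2,619.00

# | Opening | Interest | Payment | End bal
1 | $9,600.35 | $202.00 | $2,451.00 | $7,351.35
2 | $7,351.35 | $202.00 | $2,518.00 | $5,035.35
3 | $5,035.35 | $202.00 | $2,619.00 | $2,618.35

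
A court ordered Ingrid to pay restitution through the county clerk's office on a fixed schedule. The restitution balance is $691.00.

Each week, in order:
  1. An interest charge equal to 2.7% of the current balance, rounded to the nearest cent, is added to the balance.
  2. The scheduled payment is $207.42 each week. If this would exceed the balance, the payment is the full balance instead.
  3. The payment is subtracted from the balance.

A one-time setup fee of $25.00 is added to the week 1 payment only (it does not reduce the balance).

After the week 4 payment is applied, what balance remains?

Week 1: $691.00 +$18.66 interest = $709.66; pay $207.42 (+ $25.00 fee) → $502.24
Week 2: $502.24 +$13.56 interest = $515.80; pay $207.42 → $308.38
Week 3: $308.38 +$8.33 interest = $316.71; pay $207.42 → $109.29
Week 4: $109.29 +$2.95 interest = $112.24; pay $112.24 → $0.00

$0.00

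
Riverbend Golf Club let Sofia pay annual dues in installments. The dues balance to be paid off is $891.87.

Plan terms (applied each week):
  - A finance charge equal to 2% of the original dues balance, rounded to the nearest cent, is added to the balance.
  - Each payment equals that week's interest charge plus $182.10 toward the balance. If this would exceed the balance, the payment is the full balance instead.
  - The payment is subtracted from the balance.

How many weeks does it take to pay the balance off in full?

5

Week 1: $891.87 +$17.84 interest = $909.71; pay $199.94 → $709.77
Week 2: $709.77 +$17.84 interest = $727.61; pay $199.94 → $527.67
Week 3: $527.67 +$17.84 interest = $545.51; pay $199.94 → $345.57
Week 4: $345.57 +$17.84 interest = $363.41; pay $199.94 → $163.47
Week 5: $163.47 +$17.84 interest = $181.31; pay $181.31 → $0.00
Balance reaches $0.00 in week 5.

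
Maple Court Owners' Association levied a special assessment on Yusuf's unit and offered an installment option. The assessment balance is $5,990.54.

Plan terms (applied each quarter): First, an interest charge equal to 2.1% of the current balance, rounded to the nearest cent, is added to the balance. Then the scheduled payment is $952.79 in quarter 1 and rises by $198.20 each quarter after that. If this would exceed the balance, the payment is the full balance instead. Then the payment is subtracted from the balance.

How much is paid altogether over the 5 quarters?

$6,400.13

# | Opening | Interest | Payment | End bal
1 | $5,990.54 | $125.80 | $952.79 | $5,163.55
2 | $5,163.55 | $108.43 | $1,150.99 | $4,120.99
3 | $4,120.99 | $86.54 | $1,349.19 | $2,858.34
4 | $2,858.34 | $60.03 | $1,547.39 | $1,370.98
5 | $1,370.98 | $28.79 | $1,399.77 | $0.00
Total paid: $6,400.13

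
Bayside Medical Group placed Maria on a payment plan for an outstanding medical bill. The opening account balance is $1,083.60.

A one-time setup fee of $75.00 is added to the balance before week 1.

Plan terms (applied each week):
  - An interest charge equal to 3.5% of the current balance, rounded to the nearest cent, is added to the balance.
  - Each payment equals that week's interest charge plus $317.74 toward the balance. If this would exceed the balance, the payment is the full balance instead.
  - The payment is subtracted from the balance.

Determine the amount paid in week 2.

$347.17

# | Opening | Interest | Payment | End bal
1 | $1,158.60 | $40.55 | $358.29 | $840.86
2 | $840.86 | $29.43 | $347.17 | $523.12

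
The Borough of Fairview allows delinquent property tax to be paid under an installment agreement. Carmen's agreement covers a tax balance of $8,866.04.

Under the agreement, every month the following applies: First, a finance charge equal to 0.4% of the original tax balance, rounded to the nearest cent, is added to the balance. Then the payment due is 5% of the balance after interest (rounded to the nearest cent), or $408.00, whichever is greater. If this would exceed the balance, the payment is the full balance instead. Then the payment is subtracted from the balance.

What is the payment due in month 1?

$445.08

Month 1: opening $8,866.04; interest $35.46 → $8,901.50; payment $445.08; balance $8,456.42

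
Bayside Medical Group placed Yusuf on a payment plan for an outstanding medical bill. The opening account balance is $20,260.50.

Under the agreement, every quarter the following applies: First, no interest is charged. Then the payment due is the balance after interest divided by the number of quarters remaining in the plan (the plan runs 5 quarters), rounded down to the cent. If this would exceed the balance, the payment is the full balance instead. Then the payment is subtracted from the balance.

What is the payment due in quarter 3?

$4,052.10

Quarter 1: opening $20,260.50; payment $4,052.10; balance $16,208.40
Quarter 2: opening $16,208.40; payment $4,052.10; balance $12,156.30
Quarter 3: opening $12,156.30; payment $4,052.10; balance $8,104.20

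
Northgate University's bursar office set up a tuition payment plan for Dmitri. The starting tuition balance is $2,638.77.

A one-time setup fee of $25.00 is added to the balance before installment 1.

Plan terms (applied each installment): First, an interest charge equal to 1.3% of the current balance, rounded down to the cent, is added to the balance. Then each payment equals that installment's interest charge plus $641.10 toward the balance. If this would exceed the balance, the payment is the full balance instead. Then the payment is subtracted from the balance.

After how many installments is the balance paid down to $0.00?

Installment 1: opening $2,663.77; interest $34.62 → $2,698.39; payment $675.72; balance $2,022.67
Installment 2: opening $2,022.67; interest $26.29 → $2,048.96; payment $667.39; balance $1,381.57
Installment 3: opening $1,381.57; interest $17.96 → $1,399.53; payment $659.06; balance $740.47
Installment 4: opening $740.47; interest $9.62 → $750.09; payment $650.72; balance $99.37
Installment 5: opening $99.37; interest $1.29 → $100.66; payment $100.66; balance $0.00
Balance reaches $0.00 in installment 5.

5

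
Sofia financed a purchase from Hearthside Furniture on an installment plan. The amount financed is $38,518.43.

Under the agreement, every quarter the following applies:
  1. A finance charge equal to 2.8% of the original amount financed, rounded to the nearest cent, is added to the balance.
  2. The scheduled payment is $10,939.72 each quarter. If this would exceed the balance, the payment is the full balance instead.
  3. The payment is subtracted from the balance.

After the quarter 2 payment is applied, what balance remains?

$18,796.03

Quarter 1: opening $38,518.43; interest $1,078.52 → $39,596.95; payment $10,939.72; balance $28,657.23
Quarter 2: opening $28,657.23; interest $1,078.52 → $29,735.75; payment $10,939.72; balance $18,796.03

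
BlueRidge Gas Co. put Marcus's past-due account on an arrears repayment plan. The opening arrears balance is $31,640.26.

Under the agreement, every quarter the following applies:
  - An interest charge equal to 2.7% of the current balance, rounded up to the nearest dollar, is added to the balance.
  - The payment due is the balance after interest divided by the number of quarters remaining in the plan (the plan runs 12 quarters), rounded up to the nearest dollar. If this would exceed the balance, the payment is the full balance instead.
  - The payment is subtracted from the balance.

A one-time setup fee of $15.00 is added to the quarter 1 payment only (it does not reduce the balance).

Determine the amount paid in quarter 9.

$3,352.00

Quarter 1: $31,640.26 +$855.00 interest = $32,495.26; pay $2,708.00 (+ $15.00 fee) → $29,787.26
Quarter 2: $29,787.26 +$805.00 interest = $30,592.26; pay $2,782.00 → $27,810.26
Quarter 3: $27,810.26 +$751.00 interest = $28,561.26; pay $2,857.00 → $25,704.26
Quarter 4: $25,704.26 +$695.00 interest = $26,399.26; pay $2,934.00 → $23,465.26
Quarter 5: $23,465.26 +$634.00 interest = $24,099.26; pay $3,013.00 → $21,086.26
Quarter 6: $21,086.26 +$570.00 interest = $21,656.26; pay $3,094.00 → $18,562.26
Quarter 7: $18,562.26 +$502.00 interest = $19,064.26; pay $3,178.00 → $15,886.26
Quarter 8: $15,886.26 +$429.00 interest = $16,315.26; pay $3,264.00 → $13,051.26
Quarter 9: $13,051.26 +$353.00 interest = $13,404.26; pay $3,352.00 → $10,052.26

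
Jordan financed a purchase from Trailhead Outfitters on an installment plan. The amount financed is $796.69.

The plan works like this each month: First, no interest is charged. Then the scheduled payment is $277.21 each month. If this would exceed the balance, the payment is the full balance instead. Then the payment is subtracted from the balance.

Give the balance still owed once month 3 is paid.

$0.00

# | Opening | Payment | End bal
1 | $796.69 | $277.21 | $519.48
2 | $519.48 | $277.21 | $242.27
3 | $242.27 | $242.27 | $0.00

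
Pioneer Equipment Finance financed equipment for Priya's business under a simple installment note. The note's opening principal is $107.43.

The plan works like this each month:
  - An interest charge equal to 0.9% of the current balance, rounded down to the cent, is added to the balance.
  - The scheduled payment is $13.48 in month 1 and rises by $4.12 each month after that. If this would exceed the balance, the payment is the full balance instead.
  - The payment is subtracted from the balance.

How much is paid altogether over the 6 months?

Month 1: opening $107.43; interest $0.96 → $108.39; payment $13.48; balance $94.91
Month 2: opening $94.91; interest $0.85 → $95.76; payment $17.60; balance $78.16
Month 3: opening $78.16; interest $0.70 → $78.86; payment $21.72; balance $57.14
Month 4: opening $57.14; interest $0.51 → $57.65; payment $25.84; balance $31.81
Month 5: opening $31.81; interest $0.28 → $32.09; payment $29.96; balance $2.13
Month 6: opening $2.13; interest $0.01 → $2.14; payment $2.14; balance $0.00
Total paid: $110.74

$110.74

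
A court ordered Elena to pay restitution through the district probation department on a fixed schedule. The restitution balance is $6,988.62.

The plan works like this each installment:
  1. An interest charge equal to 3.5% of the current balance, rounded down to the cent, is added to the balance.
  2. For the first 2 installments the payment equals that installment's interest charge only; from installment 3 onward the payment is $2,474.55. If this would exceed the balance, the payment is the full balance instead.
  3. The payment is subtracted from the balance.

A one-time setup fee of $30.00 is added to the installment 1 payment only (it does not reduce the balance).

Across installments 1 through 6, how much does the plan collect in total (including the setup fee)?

Installment 1: $6,988.62 +$244.60 interest = $7,233.22; pay $244.60 (+ $30.00 fee) → $6,988.62
Installment 2: $6,988.62 +$244.60 interest = $7,233.22; pay $244.60 → $6,988.62
Installment 3: $6,988.62 +$244.60 interest = $7,233.22; pay $2,474.55 → $4,758.67
Installment 4: $4,758.67 +$166.55 interest = $4,925.22; pay $2,474.55 → $2,450.67
Installment 5: $2,450.67 +$85.77 interest = $2,536.44; pay $2,474.55 → $61.89
Installment 6: $61.89 +$2.16 interest = $64.05; pay $64.05 → $0.00
Total paid: $8,006.90

$8,006.90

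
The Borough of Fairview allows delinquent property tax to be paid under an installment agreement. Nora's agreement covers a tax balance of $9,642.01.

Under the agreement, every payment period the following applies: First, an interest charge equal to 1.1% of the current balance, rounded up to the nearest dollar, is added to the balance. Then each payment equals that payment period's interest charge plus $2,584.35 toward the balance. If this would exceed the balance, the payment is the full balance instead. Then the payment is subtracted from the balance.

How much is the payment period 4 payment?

Payment period 1: opening $9,642.01; interest $107.00 → $9,749.01; payment $2,691.35; balance $7,057.66
Payment period 2: opening $7,057.66; interest $78.00 → $7,135.66; payment $2,662.35; balance $4,473.31
Payment period 3: opening $4,473.31; interest $50.00 → $4,523.31; payment $2,634.35; balance $1,888.96
Payment period 4: opening $1,888.96; interest $21.00 → $1,909.96; payment $1,909.96; balance $0.00

$1,909.96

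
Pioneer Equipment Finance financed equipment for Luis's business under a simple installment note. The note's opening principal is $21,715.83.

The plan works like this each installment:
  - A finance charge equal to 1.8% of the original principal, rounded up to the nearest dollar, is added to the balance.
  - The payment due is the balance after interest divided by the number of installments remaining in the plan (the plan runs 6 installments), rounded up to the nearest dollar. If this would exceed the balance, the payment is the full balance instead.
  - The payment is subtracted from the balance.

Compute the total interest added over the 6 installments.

$2,346.00

Installment 1: $21,715.83 +$391.00 interest = $22,106.83; pay $3,685.00 → $18,421.83
Installment 2: $18,421.83 +$391.00 interest = $18,812.83; pay $3,763.00 → $15,049.83
Installment 3: $15,049.83 +$391.00 interest = $15,440.83; pay $3,861.00 → $11,579.83
Installment 4: $11,579.83 +$391.00 interest = $11,970.83; pay $3,991.00 → $7,979.83
Installment 5: $7,979.83 +$391.00 interest = $8,370.83; pay $4,186.00 → $4,184.83
Installment 6: $4,184.83 +$391.00 interest = $4,575.83; pay $4,575.83 → $0.00
Total interest: $391.00 + $391.00 + $391.00 + $391.00 + $391.00 + $391.00 = $2,346.00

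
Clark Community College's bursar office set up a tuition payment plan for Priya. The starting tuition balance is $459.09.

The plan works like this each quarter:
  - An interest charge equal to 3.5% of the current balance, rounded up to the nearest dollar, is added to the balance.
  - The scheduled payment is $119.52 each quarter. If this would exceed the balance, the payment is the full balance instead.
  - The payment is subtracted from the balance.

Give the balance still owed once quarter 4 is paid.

Quarter 1: opening $459.09; interest $17.00 → $476.09; payment $119.52; balance $356.57
Quarter 2: opening $356.57; interest $13.00 → $369.57; payment $119.52; balance $250.05
Quarter 3: opening $250.05; interest $9.00 → $259.05; payment $119.52; balance $139.53
Quarter 4: opening $139.53; interest $5.00 → $144.53; payment $119.52; balance $25.01

$25.01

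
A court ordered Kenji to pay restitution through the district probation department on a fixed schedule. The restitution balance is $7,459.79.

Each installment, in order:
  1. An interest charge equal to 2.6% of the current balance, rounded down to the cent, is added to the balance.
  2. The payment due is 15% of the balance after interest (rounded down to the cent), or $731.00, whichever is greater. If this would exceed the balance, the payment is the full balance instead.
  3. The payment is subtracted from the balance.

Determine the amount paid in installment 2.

# | Opening | Interest | Payment | End bal
1 | $7,459.79 | $193.95 | $1,148.06 | $6,505.68
2 | $6,505.68 | $169.14 | $1,001.22 | $5,673.60

$1,001.22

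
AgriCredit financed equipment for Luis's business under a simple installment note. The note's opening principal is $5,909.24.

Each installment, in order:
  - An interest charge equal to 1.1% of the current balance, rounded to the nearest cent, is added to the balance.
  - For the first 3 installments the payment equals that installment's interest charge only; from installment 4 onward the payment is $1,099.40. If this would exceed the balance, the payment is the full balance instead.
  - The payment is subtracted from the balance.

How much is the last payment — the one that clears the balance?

Installment 1: opening $5,909.24; interest $65.00 → $5,974.24; payment $65.00; balance $5,909.24
Installment 2: opening $5,909.24; interest $65.00 → $5,974.24; payment $65.00; balance $5,909.24
Installment 3: opening $5,909.24; interest $65.00 → $5,974.24; payment $65.00; balance $5,909.24
Installment 4: opening $5,909.24; interest $65.00 → $5,974.24; payment $1,099.40; balance $4,874.84
Installment 5: opening $4,874.84; interest $53.62 → $4,928.46; payment $1,099.40; balance $3,829.06
Installment 6: opening $3,829.06; interest $42.12 → $3,871.18; payment $1,099.40; balance $2,771.78
Installment 7: opening $2,771.78; interest $30.49 → $2,802.27; payment $1,099.40; balance $1,702.87
Installment 8: opening $1,702.87; interest $18.73 → $1,721.60; payment $1,099.40; balance $622.20
Installment 9: opening $622.20; interest $6.84 → $629.04; payment $629.04; balance $0.00

$629.04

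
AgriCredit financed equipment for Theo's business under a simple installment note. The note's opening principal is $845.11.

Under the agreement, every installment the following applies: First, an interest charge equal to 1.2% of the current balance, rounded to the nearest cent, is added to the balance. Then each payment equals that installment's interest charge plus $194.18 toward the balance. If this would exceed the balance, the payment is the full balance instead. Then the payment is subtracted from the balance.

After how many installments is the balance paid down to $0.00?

5

# | Opening | Interest | Payment | End bal
1 | $845.11 | $10.14 | $204.32 | $650.93
2 | $650.93 | $7.81 | $201.99 | $456.75
3 | $456.75 | $5.48 | $199.66 | $262.57
4 | $262.57 | $3.15 | $197.33 | $68.39
5 | $68.39 | $0.82 | $69.21 | $0.00
Balance reaches $0.00 in installment 5.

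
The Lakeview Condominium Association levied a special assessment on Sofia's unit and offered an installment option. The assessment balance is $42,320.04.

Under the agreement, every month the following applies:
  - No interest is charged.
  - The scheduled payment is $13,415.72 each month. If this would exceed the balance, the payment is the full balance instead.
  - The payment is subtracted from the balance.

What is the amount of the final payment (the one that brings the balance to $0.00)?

$2,072.88

# | Opening | Payment | End bal
1 | $42,320.04 | $13,415.72 | $28,904.32
2 | $28,904.32 | $13,415.72 | $15,488.60
3 | $15,488.60 | $13,415.72 | $2,072.88
4 | $2,072.88 | $2,072.88 | $0.00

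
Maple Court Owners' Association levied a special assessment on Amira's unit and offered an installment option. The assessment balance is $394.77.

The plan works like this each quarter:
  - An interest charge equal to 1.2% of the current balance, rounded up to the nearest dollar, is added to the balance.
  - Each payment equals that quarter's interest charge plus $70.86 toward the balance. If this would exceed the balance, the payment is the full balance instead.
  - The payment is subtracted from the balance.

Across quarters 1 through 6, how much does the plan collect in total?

$413.77

Quarter 1: opening $394.77; interest $5.00 → $399.77; payment $75.86; balance $323.91
Quarter 2: opening $323.91; interest $4.00 → $327.91; payment $74.86; balance $253.05
Quarter 3: opening $253.05; interest $4.00 → $257.05; payment $74.86; balance $182.19
Quarter 4: opening $182.19; interest $3.00 → $185.19; payment $73.86; balance $111.33
Quarter 5: opening $111.33; interest $2.00 → $113.33; payment $72.86; balance $40.47
Quarter 6: opening $40.47; interest $1.00 → $41.47; payment $41.47; balance $0.00
Total paid: $413.77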